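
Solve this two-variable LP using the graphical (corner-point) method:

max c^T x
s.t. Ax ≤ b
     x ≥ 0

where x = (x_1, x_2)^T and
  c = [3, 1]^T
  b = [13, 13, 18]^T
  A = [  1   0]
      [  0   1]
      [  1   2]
x_1 = 13, x_2 = 2.5, z = 41.5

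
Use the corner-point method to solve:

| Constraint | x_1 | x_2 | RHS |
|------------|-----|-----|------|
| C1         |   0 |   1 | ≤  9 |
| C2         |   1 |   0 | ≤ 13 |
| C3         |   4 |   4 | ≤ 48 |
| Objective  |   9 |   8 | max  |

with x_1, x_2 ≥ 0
Each vertex is the intersection of two constraint boundaries that also satisfies all remaining constraints:
  x_1 = 0 and x_2 = 0 → (0, 0)
  4x_1 + 4x_2 = 48 and x_2 = 0 → (12, 0)
  x_2 = 9 and 4x_1 + 4x_2 = 48 → (3, 9)
  x_2 = 9 and x_1 = 0 → (0, 9)

Evaluating z = 9x_1 + 8x_2 at each vertex:
  (0, 0): z = 0
  (12, 0): z = 108
  (3, 9): z = 99
  (0, 9): z = 72

The maximum is at (12, 0) with z = 108.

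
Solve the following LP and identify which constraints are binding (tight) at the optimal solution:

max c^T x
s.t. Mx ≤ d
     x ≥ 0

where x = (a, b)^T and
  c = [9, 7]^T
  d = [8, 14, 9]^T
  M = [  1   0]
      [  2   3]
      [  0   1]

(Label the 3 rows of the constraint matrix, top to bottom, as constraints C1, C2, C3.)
Optimal: a = 7, b = 0
Slack at optimum:
  C1: slack = 1
  C2: slack = 0 (binding)
  C3: slack = 9
  a ≥ 0: a = 7
  b ≥ 0: b = 0 (binding)
Binding constraints: C2, b ≥ 0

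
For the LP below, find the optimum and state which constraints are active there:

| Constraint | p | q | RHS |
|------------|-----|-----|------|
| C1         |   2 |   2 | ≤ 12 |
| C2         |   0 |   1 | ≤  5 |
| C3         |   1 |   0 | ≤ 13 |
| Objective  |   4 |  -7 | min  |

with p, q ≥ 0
Optimal: p = 0, q = 5
Slack at optimum:
  C1: slack = 2
  C2: slack = 0 (binding)
  C3: slack = 13
  p ≥ 0: p = 0 (binding)
  q ≥ 0: q = 5
Binding constraints: C2, p ≥ 0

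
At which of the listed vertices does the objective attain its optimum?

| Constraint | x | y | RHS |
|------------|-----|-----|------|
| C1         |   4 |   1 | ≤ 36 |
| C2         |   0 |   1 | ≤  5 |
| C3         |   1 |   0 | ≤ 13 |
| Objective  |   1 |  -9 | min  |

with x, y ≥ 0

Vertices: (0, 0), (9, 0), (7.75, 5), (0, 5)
Evaluating z = x - 9y at each vertex:
  (0, 0): z = 0
  (9, 0): z = 9
  (7.75, 5): z = -37.25
  (0, 5): z = -45

The smallest value is z = -45, attained at (0, 5).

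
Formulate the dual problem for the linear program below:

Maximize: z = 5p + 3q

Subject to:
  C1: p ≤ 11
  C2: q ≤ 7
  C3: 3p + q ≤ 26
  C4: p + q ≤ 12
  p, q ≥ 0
Minimize: z = 11y1 + 7y2 + 26y3 + 12y4

Subject to:
  C1: -y1 - 3y3 - y4 ≤ -5
  C2: -y2 - y3 - y4 ≤ -3
  y1, y2, y3, y4 ≥ 0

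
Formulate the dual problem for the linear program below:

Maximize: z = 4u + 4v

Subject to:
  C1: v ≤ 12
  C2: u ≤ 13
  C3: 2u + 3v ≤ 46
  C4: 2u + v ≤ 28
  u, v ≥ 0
Minimize: z = 12y1 + 13y2 + 46y3 + 28y4

Subject to:
  C1: -y2 - 2y3 - 2y4 ≤ -4
  C2: -y1 - 3y3 - y4 ≤ -4
  y1, y2, y3, y4 ≥ 0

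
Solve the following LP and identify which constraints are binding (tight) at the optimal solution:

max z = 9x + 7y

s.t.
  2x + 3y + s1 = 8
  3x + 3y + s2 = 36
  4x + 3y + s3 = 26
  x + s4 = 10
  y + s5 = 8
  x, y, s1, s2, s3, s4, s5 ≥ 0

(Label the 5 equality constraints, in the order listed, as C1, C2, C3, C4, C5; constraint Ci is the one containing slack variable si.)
Optimal: x = 4, y = 0
Slack at optimum:
  C1: slack = 0 (binding)
  C2: slack = 24
  C3: slack = 10
  C4: slack = 6
  C5: slack = 8
  x ≥ 0: x = 4
  y ≥ 0: y = 0 (binding)
Binding constraints: C1, y ≥ 0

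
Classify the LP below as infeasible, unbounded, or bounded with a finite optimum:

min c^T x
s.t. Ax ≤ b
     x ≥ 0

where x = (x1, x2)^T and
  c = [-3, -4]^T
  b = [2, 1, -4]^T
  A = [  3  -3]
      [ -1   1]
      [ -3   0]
Feasible point: (2, 2) satisfies every constraint, so the LP is feasible.
Direction d = (1, 1): for each constraint row a, a·d ≤ 0 —
  (3)(1) + (-3)(1) = 0 ≤ 0
  (-1)(1) + (1)(1) = 0 ≤ 0
  (-3)(1) + (0)(1) = -3 ≤ 0
and d ≥ 0, so (2, 2) + t·d stays feasible for every t ≥ 0. Along this ray z = -3x1 - 4x2 changes by -7 per unit t, so z → −∞.

Unbounded — the objective can decrease without bound over the feasible region.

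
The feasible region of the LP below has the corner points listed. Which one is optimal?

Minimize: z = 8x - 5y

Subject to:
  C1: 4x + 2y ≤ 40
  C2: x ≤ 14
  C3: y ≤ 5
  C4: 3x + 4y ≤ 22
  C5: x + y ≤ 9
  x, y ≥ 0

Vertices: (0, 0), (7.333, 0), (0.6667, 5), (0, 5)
(0, 5) with z = -25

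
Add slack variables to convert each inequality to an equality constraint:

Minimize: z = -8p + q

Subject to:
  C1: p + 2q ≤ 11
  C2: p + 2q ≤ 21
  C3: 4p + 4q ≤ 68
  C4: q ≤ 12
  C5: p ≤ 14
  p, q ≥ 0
min z = -8p + q

s.t.
  p + 2q + s1 = 11
  p + 2q + s2 = 21
  4p + 4q + s3 = 68
  q + s4 = 12
  p + s5 = 14
  p, q, s1, s2, s3, s4, s5 ≥ 0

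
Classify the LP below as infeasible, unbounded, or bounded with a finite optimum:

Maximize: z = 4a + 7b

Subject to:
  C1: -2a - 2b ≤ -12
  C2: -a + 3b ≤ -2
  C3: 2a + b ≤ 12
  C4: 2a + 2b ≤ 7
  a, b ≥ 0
C4 requires 2a + 2b ≤ 7, while C1 (-2a - 2b ≤ -12) is equivalent to 2a + 2b ≥ 12. Together they would need 12 ≤ 2a + 2b ≤ 7, which is impossible since 12 > 7. No point satisfies all constraints.

The feasible region is empty; the LP is infeasible.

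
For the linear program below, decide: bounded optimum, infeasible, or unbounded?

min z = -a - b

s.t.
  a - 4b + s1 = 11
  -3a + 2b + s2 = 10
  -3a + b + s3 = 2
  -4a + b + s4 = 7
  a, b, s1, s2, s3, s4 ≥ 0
Feasible point: (0, 0) satisfies every constraint, so the LP is feasible.
Direction d = (1, 1): for each constraint row a, a·d ≤ 0 —
  (1)(1) + (-4)(1) = -3 ≤ 0
  (-3)(1) + (2)(1) = -1 ≤ 0
  (-3)(1) + (1)(1) = -2 ≤ 0
  (-4)(1) + (1)(1) = -3 ≤ 0
and d ≥ 0, so (0, 0) + t·d stays feasible for every t ≥ 0. Along this ray z = -a - b changes by -2 per unit t, so z → −∞.

Unbounded: there is a feasible ray along which z → −∞.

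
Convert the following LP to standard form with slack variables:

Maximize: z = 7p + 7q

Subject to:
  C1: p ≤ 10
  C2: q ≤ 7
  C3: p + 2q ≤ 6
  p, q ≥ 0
max z = 7p + 7q

s.t.
  p + s1 = 10
  q + s2 = 7
  p + 2q + s3 = 6
  p, q, s1, s2, s3 ≥ 0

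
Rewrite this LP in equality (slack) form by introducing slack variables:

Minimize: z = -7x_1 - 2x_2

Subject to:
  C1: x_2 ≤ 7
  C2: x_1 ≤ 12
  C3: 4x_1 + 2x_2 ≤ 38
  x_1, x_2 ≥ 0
min z = -7x_1 - 2x_2

s.t.
  x_2 + s1 = 7
  x_1 + s2 = 12
  4x_1 + 2x_2 + s3 = 38
  x_1, x_2, s1, s2, s3 ≥ 0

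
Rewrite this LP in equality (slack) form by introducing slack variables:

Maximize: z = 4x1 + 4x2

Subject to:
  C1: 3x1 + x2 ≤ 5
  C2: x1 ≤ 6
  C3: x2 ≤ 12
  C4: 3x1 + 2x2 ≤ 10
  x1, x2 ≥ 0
max z = 4x1 + 4x2

s.t.
  3x1 + x2 + s1 = 5
  x1 + s2 = 6
  x2 + s3 = 12
  3x1 + 2x2 + s4 = 10
  x1, x2, s1, s2, s3, s4 ≥ 0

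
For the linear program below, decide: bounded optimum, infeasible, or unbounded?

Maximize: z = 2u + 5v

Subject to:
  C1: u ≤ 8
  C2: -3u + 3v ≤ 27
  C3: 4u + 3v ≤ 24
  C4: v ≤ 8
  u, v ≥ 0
The point (0, 8) satisfies every constraint, so the LP is feasible; the constraints give u ≤ 8 and v ≤ 8, which with u, v ≥ 0 keep the feasible region inside a bounded box. A feasible, bounded LP attains a finite optimum at a vertex.

Evaluating z = 2u + 5v at each vertex:
  (0, 0): z = 0
  (6, 0): z = 12
  (0, 8): z = 40

The LP has an optimal solution: (0, 8) with z = 40.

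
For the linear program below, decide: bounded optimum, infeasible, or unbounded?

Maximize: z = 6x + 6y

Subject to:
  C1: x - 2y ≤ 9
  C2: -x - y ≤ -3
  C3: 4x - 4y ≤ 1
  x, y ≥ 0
Feasible point: (0, 3) satisfies every constraint, so the LP is feasible.
Direction d = (0, 1): for each constraint row a, a·d ≤ 0 —
  (1)(0) + (-2)(1) = -2 ≤ 0
  (-1)(0) + (-1)(1) = -1 ≤ 0
  (4)(0) + (-4)(1) = -4 ≤ 0
and d ≥ 0, so (0, 3) + t·d stays feasible for every t ≥ 0. Along this ray z = 6x + 6y changes by 6 per unit t, so z → +∞.

Unbounded — the objective can increase without bound over the feasible region.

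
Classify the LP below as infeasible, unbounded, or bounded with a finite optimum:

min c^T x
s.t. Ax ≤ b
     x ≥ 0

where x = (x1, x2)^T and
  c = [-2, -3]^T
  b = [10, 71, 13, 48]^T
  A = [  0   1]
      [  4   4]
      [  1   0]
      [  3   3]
The point (6, 10) satisfies every constraint, so the LP is feasible; the constraints give x1 ≤ 13 and x2 ≤ 10, which with x1, x2 ≥ 0 keep the feasible region inside a bounded box. A feasible, bounded LP attains a finite optimum at a vertex.

Evaluating z = -2x1 - 3x2 at each vertex:
  (0, 0): z = 0
  (13, 0): z = -26
  (13, 3): z = -35
  (6, 10): z = -42
  (0, 10): z = -30

Feasible with finite optimum z* = -42 at (6, 10).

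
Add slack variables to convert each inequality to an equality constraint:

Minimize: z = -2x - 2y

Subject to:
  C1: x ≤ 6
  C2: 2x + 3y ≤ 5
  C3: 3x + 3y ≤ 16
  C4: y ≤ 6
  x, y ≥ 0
min z = -2x - 2y

s.t.
  x + s1 = 6
  2x + 3y + s2 = 5
  3x + 3y + s3 = 16
  y + s4 = 6
  x, y, s1, s2, s3, s4 ≥ 0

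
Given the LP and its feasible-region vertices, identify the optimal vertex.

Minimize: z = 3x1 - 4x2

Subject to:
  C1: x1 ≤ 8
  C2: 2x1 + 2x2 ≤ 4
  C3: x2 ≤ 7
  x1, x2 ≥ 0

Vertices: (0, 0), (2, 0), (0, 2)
Evaluating z = 3x1 - 4x2 at each vertex:
  (0, 0): z = 0
  (2, 0): z = 6
  (0, 2): z = -8

The smallest value is z = -8, attained at (0, 2).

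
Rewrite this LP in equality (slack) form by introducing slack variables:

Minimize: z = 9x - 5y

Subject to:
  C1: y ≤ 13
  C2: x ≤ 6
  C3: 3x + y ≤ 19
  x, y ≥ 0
min z = 9x - 5y

s.t.
  y + s1 = 13
  x + s2 = 6
  3x + y + s3 = 19
  x, y, s1, s2, s3 ≥ 0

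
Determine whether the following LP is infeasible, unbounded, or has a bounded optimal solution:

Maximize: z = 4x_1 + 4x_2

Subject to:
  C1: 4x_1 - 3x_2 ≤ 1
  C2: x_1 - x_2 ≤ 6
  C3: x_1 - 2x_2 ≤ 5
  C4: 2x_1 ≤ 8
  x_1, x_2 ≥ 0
Feasible point: (0, 0) satisfies every constraint, so the LP is feasible.
Direction d = (0, 1): for each constraint row a, a·d ≤ 0 —
  (4)(0) + (-3)(1) = -3 ≤ 0
  (1)(0) + (-1)(1) = -1 ≤ 0
  (1)(0) + (-2)(1) = -2 ≤ 0
  (2)(0) + (0)(1) = 0 ≤ 0
and d ≥ 0, so (0, 0) + t·d stays feasible for every t ≥ 0. Along this ray z = 4x_1 + 4x_2 changes by 4 per unit t, so z → +∞.

Unbounded: there is a feasible ray along which z → +∞.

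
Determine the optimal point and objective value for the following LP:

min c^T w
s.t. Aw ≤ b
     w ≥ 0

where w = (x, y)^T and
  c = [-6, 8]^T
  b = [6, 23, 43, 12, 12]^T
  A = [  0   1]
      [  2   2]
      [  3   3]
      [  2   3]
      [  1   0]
Each vertex is the intersection of two constraint boundaries that also satisfies all remaining constraints:
  x = 0 and y = 0 → (0, 0)
  2x + 3y = 12 and y = 0 → (6, 0)
  2x + 3y = 12 and x = 0 → (0, 4)

Evaluating z = -6x + 8y at each vertex:
  (0, 0): z = 0
  (6, 0): z = -36
  (0, 4): z = 32

The minimum is at (6, 0) with z = -36.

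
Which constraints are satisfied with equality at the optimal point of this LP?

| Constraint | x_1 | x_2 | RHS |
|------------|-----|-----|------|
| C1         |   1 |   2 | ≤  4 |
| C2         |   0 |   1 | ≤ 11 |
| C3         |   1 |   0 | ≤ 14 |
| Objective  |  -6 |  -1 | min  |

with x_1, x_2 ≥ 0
Optimal: x_1 = 4, x_2 = 0
Binding: C1, x_2 ≥ 0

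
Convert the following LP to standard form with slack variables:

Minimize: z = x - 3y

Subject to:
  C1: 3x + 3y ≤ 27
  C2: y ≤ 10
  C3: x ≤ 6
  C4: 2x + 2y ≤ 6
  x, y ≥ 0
min z = x - 3y

s.t.
  3x + 3y + s1 = 27
  y + s2 = 10
  x + s3 = 6
  2x + 2y + s4 = 6
  x, y, s1, s2, s3, s4 ≥ 0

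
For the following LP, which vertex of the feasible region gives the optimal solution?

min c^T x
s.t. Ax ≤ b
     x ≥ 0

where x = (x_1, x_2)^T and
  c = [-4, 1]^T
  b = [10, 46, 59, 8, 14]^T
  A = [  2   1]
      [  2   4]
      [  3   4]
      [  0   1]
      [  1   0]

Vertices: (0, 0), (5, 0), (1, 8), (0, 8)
(5, 0) with z = -20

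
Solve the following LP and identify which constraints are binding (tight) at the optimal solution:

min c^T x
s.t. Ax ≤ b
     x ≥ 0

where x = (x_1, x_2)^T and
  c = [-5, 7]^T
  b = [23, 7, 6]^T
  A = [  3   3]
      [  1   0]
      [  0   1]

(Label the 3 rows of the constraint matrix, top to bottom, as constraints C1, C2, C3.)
Optimal: x_1 = 7, x_2 = 0
Binding: C2, x_2 ≥ 0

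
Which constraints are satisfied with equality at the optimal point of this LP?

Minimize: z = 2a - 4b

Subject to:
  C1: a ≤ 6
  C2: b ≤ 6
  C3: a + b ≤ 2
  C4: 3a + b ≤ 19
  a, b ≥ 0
Optimal: a = 0, b = 2
Binding: C3, a ≥ 0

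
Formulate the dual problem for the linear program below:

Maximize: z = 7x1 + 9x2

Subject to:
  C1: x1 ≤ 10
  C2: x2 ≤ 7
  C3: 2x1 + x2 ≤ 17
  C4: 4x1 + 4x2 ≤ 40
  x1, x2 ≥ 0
Minimize: z = 10y1 + 7y2 + 17y3 + 40y4

Subject to:
  C1: -y1 - 2y3 - 4y4 ≤ -7
  C2: -y2 - y3 - 4y4 ≤ -9
  y1, y2, y3, y4 ≥ 0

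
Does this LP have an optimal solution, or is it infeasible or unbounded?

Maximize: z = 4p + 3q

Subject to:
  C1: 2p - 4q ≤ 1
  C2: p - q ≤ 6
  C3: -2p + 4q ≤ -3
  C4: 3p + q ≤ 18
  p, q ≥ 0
C1 requires 2p - 4q ≤ 1, while C3 (-2p + 4q ≤ -3) is equivalent to 2p - 4q ≥ 3. Together they would need 3 ≤ 2p - 4q ≤ 1, which is impossible since 3 > 1. No point satisfies all constraints.

The feasible region is empty; the LP is infeasible.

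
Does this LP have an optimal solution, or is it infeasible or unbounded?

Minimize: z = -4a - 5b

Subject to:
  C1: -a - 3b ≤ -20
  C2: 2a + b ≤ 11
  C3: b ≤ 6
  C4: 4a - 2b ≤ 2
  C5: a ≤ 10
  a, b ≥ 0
The point (2.5, 6) satisfies every constraint, so the LP is feasible; the constraints give a ≤ 10 and b ≤ 6, which with a, b ≥ 0 keep the feasible region inside a bounded box. A feasible, bounded LP attains a finite optimum at a vertex.

Evaluating z = -4a - 5b at each vertex:
  (2.6, 5.8): z = -39.4
  (2.5, 6): z = -40
  (2, 6): z = -38

The LP has an optimal solution: (2.5, 6) with z = -40.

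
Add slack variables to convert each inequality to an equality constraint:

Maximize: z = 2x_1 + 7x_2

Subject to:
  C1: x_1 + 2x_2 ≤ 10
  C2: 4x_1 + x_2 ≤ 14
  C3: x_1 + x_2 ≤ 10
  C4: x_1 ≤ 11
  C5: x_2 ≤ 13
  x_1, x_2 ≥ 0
max z = 2x_1 + 7x_2

s.t.
  x_1 + 2x_2 + s1 = 10
  4x_1 + x_2 + s2 = 14
  x_1 + x_2 + s3 = 10
  x_1 + s4 = 11
  x_2 + s5 = 13
  x_1, x_2, s1, s2, s3, s4, s5 ≥ 0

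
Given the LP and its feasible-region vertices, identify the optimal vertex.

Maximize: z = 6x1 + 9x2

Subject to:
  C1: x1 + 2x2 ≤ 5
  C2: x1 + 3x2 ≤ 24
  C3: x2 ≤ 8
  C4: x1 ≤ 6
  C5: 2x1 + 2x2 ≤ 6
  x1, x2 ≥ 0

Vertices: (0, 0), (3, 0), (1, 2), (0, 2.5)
(1, 2) with z = 24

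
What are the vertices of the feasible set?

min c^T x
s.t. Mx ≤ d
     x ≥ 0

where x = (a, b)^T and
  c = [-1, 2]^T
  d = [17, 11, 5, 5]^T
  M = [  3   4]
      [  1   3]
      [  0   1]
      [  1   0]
Each vertex is the intersection of two constraint boundaries that also satisfies all remaining constraints:
  a = 0 and b = 0 → (0, 0)
  a = 5 and b = 0 → (5, 0)
  3a + 4b = 17 and a = 5 → (5, 0.5)
  3a + 4b = 17 and a + 3b = 11 → (1.4, 3.2)
  a + 3b = 11 and a = 0 → (0, 3.667)

Vertices: (0, 0), (5, 0), (5, 0.5), (1.4, 3.2), (0, 3.667)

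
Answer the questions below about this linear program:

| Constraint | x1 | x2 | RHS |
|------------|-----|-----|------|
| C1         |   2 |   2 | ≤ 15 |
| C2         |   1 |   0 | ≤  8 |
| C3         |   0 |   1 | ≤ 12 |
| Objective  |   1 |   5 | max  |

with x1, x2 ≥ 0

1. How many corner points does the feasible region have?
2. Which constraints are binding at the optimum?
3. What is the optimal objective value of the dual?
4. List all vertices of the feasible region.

1. 3
2. C1, x1 ≥ 0
3. 37.5 (by strong duality, equal to the primal optimum)
4. (0, 0), (7.5, 0), (0, 7.5)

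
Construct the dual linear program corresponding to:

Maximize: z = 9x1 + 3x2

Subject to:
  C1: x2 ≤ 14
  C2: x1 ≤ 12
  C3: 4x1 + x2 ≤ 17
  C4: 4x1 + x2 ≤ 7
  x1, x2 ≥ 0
Minimize: z = 14y1 + 12y2 + 17y3 + 7y4

Subject to:
  C1: -y2 - 4y3 - 4y4 ≤ -9
  C2: -y1 - y3 - y4 ≤ -3
  y1, y2, y3, y4 ≥ 0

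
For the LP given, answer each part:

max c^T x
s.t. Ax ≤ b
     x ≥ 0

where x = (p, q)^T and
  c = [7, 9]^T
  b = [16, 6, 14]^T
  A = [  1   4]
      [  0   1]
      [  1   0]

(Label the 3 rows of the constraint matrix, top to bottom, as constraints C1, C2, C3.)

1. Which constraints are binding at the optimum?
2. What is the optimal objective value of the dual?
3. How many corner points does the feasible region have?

1. C1, C3
2. 102.5 (by strong duality, equal to the primal optimum)
3. 4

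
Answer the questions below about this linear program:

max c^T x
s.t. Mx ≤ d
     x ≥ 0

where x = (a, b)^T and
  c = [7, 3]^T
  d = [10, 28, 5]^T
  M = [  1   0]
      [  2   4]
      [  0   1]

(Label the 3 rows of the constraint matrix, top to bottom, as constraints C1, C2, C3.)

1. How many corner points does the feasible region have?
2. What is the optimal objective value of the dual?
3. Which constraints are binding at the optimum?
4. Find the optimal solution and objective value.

1. 5
2. 76 (by strong duality, equal to the primal optimum)
3. C1, C2
4. a = 10, b = 2, z = 76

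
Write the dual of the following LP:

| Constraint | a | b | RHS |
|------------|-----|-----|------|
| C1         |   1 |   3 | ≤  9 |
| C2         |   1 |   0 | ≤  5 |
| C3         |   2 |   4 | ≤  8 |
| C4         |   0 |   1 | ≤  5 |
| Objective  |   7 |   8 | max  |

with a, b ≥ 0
Minimize: z = 9y1 + 5y2 + 8y3 + 5y4

Subject to:
  C1: -y1 - y2 - 2y3 ≤ -7
  C2: -3y1 - 4y3 - y4 ≤ -8
  y1, y2, y3, y4 ≥ 0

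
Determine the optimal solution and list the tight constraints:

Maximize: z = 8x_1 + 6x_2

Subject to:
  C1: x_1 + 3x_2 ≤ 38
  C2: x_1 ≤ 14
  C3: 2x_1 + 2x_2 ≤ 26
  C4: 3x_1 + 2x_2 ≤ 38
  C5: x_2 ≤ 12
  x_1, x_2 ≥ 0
Optimal: x_1 = 12, x_2 = 1
Slack at optimum:
  C1: slack = 23
  C2: slack = 2
  C3: slack = 0 (binding)
  C4: slack = 0 (binding)
  C5: slack = 11
  x_1 ≥ 0: x_1 = 12
  x_2 ≥ 0: x_2 = 1
Binding constraints: C3, C4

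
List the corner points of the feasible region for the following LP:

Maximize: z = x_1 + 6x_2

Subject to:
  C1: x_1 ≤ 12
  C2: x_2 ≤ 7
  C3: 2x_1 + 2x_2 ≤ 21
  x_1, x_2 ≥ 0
Each vertex is the intersection of two constraint boundaries that also satisfies all remaining constraints:
  x_1 = 0 and x_2 = 0 → (0, 0)
  2x_1 + 2x_2 = 21 and x_2 = 0 → (10.5, 0)
  x_2 = 7 and 2x_1 + 2x_2 = 21 → (3.5, 7)
  x_2 = 7 and x_1 = 0 → (0, 7)

Vertices: (0, 0), (10.5, 0), (3.5, 7), (0, 7)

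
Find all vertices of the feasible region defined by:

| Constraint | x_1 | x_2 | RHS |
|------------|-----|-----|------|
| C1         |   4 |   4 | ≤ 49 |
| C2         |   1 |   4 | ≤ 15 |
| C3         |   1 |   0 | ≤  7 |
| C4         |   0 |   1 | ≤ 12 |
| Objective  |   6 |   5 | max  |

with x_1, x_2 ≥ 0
Each vertex is the intersection of two constraint boundaries that also satisfies all remaining constraints:
  x_1 = 0 and x_2 = 0 → (0, 0)
  x_1 = 7 and x_2 = 0 → (7, 0)
  x_1 + 4x_2 = 15 and x_1 = 7 → (7, 2)
  x_1 + 4x_2 = 15 and x_1 = 0 → (0, 3.75)

Vertices: (0, 0), (7, 0), (7, 2), (0, 3.75)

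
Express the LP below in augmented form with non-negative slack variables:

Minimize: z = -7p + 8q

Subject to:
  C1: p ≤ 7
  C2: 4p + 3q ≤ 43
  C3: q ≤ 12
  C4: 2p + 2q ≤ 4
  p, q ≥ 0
min z = -7p + 8q

s.t.
  p + s1 = 7
  4p + 3q + s2 = 43
  q + s3 = 12
  2p + 2q + s4 = 4
  p, q, s1, s2, s3, s4 ≥ 0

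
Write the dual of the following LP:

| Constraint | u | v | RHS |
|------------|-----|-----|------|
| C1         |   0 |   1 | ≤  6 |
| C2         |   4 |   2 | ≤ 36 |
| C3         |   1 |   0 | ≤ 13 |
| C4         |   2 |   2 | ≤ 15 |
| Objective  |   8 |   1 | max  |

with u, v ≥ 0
Minimize: z = 6y1 + 36y2 + 13y3 + 15y4

Subject to:
  C1: -4y2 - y3 - 2y4 ≤ -8
  C2: -y1 - 2y2 - 2y4 ≤ -1
  y1, y2, y3, y4 ≥ 0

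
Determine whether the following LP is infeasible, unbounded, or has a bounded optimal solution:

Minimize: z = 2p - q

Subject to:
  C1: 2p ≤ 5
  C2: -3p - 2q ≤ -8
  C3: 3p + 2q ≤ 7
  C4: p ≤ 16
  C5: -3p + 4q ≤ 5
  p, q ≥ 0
C3 requires 3p + 2q ≤ 7, while C2 (-3p - 2q ≤ -8) is equivalent to 3p + 2q ≥ 8. Together they would need 8 ≤ 3p + 2q ≤ 7, which is impossible since 8 > 7. No point satisfies all constraints.

Infeasible: no point satisfies all constraints simultaneously.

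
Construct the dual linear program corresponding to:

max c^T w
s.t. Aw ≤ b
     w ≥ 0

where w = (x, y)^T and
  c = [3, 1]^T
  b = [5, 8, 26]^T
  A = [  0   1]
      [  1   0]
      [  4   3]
Minimize: z = 5y1 + 8y2 + 26y3

Subject to:
  C1: -y2 - 4y3 ≤ -3
  C2: -y1 - 3y3 ≤ -1
  y1, y2, y3 ≥ 0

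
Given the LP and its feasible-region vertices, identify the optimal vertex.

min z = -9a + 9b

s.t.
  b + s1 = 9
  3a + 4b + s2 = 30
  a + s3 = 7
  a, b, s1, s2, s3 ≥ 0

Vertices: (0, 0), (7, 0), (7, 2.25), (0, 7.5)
Evaluating z = -9a + 9b at each vertex:
  (0, 0): z = 0
  (7, 0): z = -63
  (7, 2.25): z = -42.75
  (0, 7.5): z = 67.5

The smallest value is z = -63, attained at (7, 0).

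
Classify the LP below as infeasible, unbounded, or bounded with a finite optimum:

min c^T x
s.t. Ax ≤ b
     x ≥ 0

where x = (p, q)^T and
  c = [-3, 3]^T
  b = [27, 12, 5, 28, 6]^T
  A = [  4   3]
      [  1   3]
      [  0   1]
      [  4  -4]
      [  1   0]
The point (6, 0) satisfies every constraint, so the LP is feasible; the constraints give p ≤ 6 and q ≤ 5, which with p, q ≥ 0 keep the feasible region inside a bounded box. A feasible, bounded LP attains a finite optimum at a vertex.

Feasible with finite optimum z* = -18 at (6, 0).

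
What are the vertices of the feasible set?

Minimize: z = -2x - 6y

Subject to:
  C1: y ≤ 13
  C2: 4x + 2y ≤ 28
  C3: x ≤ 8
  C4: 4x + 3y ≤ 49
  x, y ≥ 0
Each vertex is the intersection of two constraint boundaries that also satisfies all remaining constraints:
  x = 0 and y = 0 → (0, 0)
  4x + 2y = 28 and y = 0 → (7, 0)
  y = 13 and 4x + 2y = 28 → (0.5, 13)
  y = 13 and x = 0 → (0, 13)

Vertices: (0, 0), (7, 0), (0.5, 13), (0, 13)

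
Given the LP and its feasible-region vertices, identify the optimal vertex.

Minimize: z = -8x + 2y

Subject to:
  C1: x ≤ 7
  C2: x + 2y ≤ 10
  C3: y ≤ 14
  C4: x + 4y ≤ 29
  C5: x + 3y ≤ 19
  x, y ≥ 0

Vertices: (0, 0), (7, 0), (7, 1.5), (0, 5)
Evaluating z = -8x + 2y at each vertex:
  (0, 0): z = 0
  (7, 0): z = -56
  (7, 1.5): z = -53
  (0, 5): z = 10

The smallest value is z = -56, attained at (7, 0).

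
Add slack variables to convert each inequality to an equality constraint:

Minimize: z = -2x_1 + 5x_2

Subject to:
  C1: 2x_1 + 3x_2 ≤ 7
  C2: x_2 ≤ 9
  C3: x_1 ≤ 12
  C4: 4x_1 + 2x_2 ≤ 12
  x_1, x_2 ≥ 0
min z = -2x_1 + 5x_2

s.t.
  2x_1 + 3x_2 + s1 = 7
  x_2 + s2 = 9
  x_1 + s3 = 12
  4x_1 + 2x_2 + s4 = 12
  x_1, x_2, s1, s2, s3, s4 ≥ 0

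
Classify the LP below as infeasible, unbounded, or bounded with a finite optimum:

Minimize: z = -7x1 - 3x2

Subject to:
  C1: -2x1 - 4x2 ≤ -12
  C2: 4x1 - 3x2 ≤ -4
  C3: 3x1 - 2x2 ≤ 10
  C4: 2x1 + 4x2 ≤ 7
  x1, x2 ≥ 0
C4 requires 2x1 + 4x2 ≤ 7, while C1 (-2x1 - 4x2 ≤ -12) is equivalent to 2x1 + 4x2 ≥ 12. Together they would need 12 ≤ 2x1 + 4x2 ≤ 7, which is impossible since 12 > 7. No point satisfies all constraints.

The feasible region is empty; the LP is infeasible.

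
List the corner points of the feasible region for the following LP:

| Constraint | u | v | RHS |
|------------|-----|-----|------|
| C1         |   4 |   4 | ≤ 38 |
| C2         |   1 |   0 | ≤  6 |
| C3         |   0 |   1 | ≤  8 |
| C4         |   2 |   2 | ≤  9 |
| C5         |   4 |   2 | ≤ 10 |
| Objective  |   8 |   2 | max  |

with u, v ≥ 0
Each vertex is the intersection of two constraint boundaries that also satisfies all remaining constraints:
  u = 0 and v = 0 → (0, 0)
  4u + 2v = 10 and v = 0 → (2.5, 0)
  2u + 2v = 9 and 4u + 2v = 10 → (0.5, 4)
  2u + 2v = 9 and u = 0 → (0, 4.5)

Vertices: (0, 0), (2.5, 0), (0.5, 4), (0, 4.5)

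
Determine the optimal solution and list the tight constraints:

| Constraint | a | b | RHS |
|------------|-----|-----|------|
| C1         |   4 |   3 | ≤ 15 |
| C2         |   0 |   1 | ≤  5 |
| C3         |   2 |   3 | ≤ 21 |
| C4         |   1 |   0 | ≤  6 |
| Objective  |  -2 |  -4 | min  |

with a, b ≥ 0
Optimal: a = 0, b = 5
Binding: C1, C2, a ≥ 0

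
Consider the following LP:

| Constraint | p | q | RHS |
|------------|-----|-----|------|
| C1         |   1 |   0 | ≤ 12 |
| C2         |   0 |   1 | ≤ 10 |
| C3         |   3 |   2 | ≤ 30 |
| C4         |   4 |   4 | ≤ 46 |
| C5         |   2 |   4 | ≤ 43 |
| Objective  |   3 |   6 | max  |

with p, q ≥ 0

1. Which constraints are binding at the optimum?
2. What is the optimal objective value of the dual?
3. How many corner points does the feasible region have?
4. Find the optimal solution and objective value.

1. C2, C4, C5
2. 64.5 (by strong duality, equal to the primal optimum)
3. 5
4. p = 1.5, q = 10, z = 64.5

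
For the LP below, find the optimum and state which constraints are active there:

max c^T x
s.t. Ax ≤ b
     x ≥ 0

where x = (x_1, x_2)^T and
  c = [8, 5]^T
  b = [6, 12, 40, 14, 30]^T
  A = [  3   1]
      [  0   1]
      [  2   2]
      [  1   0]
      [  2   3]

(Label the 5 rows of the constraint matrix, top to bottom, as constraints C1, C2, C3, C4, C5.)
Optimal: x_1 = 0, x_2 = 6
Slack at optimum:
  C1: slack = 0 (binding)
  C2: slack = 6
  C3: slack = 28
  C4: slack = 14
  C5: slack = 12
  x_1 ≥ 0: x_1 = 0 (binding)
  x_2 ≥ 0: x_2 = 6
Binding constraints: C1, x_1 ≥ 0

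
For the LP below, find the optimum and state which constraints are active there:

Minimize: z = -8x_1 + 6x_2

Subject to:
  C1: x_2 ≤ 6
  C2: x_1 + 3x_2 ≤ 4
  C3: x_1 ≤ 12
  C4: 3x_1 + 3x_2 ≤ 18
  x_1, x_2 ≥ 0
Optimal: x_1 = 4, x_2 = 0
Slack at optimum:
  C1: slack = 6
  C2: slack = 0 (binding)
  C3: slack = 8
  C4: slack = 6
  x_1 ≥ 0: x_1 = 4
  x_2 ≥ 0: x_2 = 0 (binding)
Binding constraints: C2, x_2 ≥ 0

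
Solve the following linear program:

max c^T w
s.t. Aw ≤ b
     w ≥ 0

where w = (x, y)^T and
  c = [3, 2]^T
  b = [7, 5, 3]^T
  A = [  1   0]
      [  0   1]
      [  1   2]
Each vertex is the intersection of two constraint boundaries that also satisfies all remaining constraints:
  x = 0 and y = 0 → (0, 0)
  x + 2y = 3 and y = 0 → (3, 0)
  x + 2y = 3 and x = 0 → (0, 1.5)

Evaluating z = 3x + 2y at each vertex:
  (0, 0): z = 0
  (3, 0): z = 9
  (0, 1.5): z = 3

The maximum is at (3, 0) with z = 9.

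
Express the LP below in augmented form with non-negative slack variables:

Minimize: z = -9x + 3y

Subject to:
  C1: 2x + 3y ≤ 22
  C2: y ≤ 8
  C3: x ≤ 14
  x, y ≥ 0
min z = -9x + 3y

s.t.
  2x + 3y + s1 = 22
  y + s2 = 8
  x + s3 = 14
  x, y, s1, s2, s3 ≥ 0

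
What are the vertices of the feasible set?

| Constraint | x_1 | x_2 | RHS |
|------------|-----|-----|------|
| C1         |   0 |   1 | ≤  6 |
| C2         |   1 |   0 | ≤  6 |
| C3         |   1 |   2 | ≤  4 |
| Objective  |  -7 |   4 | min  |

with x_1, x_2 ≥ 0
Each vertex is the intersection of two constraint boundaries that also satisfies all remaining constraints:
  x_1 = 0 and x_2 = 0 → (0, 0)
  x_1 + 2x_2 = 4 and x_2 = 0 → (4, 0)
  x_1 + 2x_2 = 4 and x_1 = 0 → (0, 2)

Vertices: (0, 0), (4, 0), (0, 2)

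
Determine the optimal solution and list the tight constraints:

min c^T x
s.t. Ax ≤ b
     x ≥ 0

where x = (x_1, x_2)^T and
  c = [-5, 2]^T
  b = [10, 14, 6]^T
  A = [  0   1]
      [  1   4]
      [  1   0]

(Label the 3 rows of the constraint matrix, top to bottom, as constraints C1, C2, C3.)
Optimal: x_1 = 6, x_2 = 0
Binding: C3, x_2 ≥ 0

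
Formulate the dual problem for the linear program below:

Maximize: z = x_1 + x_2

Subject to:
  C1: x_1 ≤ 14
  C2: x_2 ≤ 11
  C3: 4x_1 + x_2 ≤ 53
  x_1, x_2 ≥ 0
Minimize: z = 14y1 + 11y2 + 53y3

Subject to:
  C1: -y1 - 4y3 ≤ -1
  C2: -y2 - y3 ≤ -1
  y1, y2, y3 ≥ 0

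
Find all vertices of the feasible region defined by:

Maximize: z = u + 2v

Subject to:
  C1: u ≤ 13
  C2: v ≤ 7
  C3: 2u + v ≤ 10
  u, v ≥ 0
Each vertex is the intersection of two constraint boundaries that also satisfies all remaining constraints:
  u = 0 and v = 0 → (0, 0)
  2u + v = 10 and v = 0 → (5, 0)
  v = 7 and 2u + v = 10 → (1.5, 7)
  v = 7 and u = 0 → (0, 7)

Vertices: (0, 0), (5, 0), (1.5, 7), (0, 7)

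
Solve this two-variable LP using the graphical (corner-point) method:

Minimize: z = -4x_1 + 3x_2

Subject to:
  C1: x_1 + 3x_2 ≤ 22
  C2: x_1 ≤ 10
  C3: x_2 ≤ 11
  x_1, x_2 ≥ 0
Each vertex is the intersection of two constraint boundaries that also satisfies all remaining constraints:
  x_1 = 0 and x_2 = 0 → (0, 0)
  x_1 = 10 and x_2 = 0 → (10, 0)
  x_1 + 3x_2 = 22 and x_1 = 10 → (10, 4)
  x_1 + 3x_2 = 22 and x_1 = 0 → (0, 7.333)

Evaluating z = -4x_1 + 3x_2 at each vertex:
  (0, 0): z = 0
  (10, 0): z = -40
  (10, 4): z = -28
  (0, 7.333): z = 22

The minimum is at (10, 0) with z = -40.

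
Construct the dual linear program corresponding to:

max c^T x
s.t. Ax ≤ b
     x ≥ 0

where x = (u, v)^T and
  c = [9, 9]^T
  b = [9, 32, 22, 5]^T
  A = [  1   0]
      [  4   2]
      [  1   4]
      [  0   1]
Minimize: z = 9y1 + 32y2 + 22y3 + 5y4

Subject to:
  C1: -y1 - 4y2 - y3 ≤ -9
  C2: -2y2 - 4y3 - y4 ≤ -9
  y1, y2, y3, y4 ≥ 0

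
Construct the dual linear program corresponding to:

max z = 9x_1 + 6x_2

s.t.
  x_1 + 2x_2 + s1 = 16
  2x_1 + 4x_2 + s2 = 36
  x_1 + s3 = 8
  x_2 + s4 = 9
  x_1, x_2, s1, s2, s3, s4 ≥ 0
Minimize: z = 16y1 + 36y2 + 8y3 + 9y4

Subject to:
  C1: -y1 - 2y2 - y3 ≤ -9
  C2: -2y1 - 4y2 - y4 ≤ -6
  y1, y2, y3, y4 ≥ 0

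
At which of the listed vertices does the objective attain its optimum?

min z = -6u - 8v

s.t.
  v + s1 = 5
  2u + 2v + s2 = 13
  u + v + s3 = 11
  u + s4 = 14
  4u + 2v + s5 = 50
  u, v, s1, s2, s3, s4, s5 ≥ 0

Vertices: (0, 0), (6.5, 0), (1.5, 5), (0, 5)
Evaluating z = -6u - 8v at each vertex:
  (0, 0): z = 0
  (6.5, 0): z = -39
  (1.5, 5): z = -49
  (0, 5): z = -40

The smallest value is z = -49, attained at (1.5, 5).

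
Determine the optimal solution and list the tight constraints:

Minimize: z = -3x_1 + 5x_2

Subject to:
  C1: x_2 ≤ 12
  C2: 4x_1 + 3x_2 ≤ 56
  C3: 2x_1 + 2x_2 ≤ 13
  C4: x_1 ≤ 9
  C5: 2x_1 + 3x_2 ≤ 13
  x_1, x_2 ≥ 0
Optimal: x_1 = 6.5, x_2 = 0
Slack at optimum:
  C1: slack = 12
  C2: slack = 30
  C3: slack = 0 (binding)
  C4: slack = 2.5
  C5: slack = 0 (binding)
  x_1 ≥ 0: x_1 = 6.5
  x_2 ≥ 0: x_2 = 0 (binding)
Binding constraints: C3, C5, x_2 ≥ 0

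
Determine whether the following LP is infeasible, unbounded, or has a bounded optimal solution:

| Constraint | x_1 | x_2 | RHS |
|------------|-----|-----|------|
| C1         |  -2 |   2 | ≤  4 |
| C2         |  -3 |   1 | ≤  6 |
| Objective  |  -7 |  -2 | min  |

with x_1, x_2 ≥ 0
Feasible point: (0, 0) satisfies every constraint, so the LP is feasible.
Direction d = (1, 0): for each constraint row a, a·d ≤ 0 —
  (-2)(1) + (2)(0) = -2 ≤ 0
  (-3)(1) + (1)(0) = -3 ≤ 0
and d ≥ 0, so (0, 0) + t·d stays feasible for every t ≥ 0. Along this ray z = -7x_1 - 2x_2 changes by -7 per unit t, so z → −∞.

The LP is unbounded; z can be made arbitrarily small.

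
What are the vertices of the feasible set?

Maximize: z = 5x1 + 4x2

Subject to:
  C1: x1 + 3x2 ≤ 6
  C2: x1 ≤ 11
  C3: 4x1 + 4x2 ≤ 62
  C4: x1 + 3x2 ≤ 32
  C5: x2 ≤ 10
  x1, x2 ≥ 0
Each vertex is the intersection of two constraint boundaries that also satisfies all remaining constraints:
  x1 = 0 and x2 = 0 → (0, 0)
  x1 + 3x2 = 6 and x2 = 0 → (6, 0)
  x1 + 3x2 = 6 and x1 = 0 → (0, 2)

Vertices: (0, 0), (6, 0), (0, 2)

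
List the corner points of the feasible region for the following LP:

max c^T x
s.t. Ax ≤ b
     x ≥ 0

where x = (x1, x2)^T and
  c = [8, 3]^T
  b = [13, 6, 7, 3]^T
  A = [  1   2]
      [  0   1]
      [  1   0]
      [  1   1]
Each vertex is the intersection of two constraint boundaries that also satisfies all remaining constraints:
  x1 = 0 and x2 = 0 → (0, 0)
  x1 + x2 = 3 and x2 = 0 → (3, 0)
  x1 + x2 = 3 and x1 = 0 → (0, 3)

Vertices: (0, 0), (3, 0), (0, 3)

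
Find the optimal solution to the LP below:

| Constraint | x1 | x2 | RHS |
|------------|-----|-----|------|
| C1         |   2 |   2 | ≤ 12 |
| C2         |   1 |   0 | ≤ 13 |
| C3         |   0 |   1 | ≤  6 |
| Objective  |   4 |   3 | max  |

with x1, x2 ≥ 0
x1 = 6, x2 = 0, z = 24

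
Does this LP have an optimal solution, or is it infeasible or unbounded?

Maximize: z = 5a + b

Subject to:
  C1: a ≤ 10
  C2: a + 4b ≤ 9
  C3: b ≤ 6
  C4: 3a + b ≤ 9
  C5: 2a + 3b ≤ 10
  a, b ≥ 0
The point (3, 0) satisfies every constraint, so the LP is feasible; the constraints give a ≤ 10 and b ≤ 6, which with a, b ≥ 0 keep the feasible region inside a bounded box. A feasible, bounded LP attains a finite optimum at a vertex.

Evaluating z = 5a + b at each vertex:
  (0, 0): z = 0
  (3, 0): z = 15
  (2.455, 1.636): z = 13.91
  (0, 2.25): z = 2.25

Feasible with finite optimum z* = 15 at (3, 0).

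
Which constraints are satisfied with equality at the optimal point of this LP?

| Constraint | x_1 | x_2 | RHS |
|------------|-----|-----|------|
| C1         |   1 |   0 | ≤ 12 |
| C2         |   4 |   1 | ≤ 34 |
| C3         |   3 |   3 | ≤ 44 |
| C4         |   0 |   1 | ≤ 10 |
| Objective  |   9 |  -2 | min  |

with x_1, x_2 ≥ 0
Optimal: x_1 = 0, x_2 = 10
Slack at optimum:
  C1: slack = 12
  C2: slack = 24
  C3: slack = 14
  C4: slack = 0 (binding)
  x_1 ≥ 0: x_1 = 0 (binding)
  x_2 ≥ 0: x_2 = 10
Binding constraints: C4, x_1 ≥ 0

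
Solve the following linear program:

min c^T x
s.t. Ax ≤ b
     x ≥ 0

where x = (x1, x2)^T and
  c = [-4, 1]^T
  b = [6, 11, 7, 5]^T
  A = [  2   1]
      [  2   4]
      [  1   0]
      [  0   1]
Each vertex is the intersection of two constraint boundaries that also satisfies all remaining constraints:
  x1 = 0 and x2 = 0 → (0, 0)
  2x1 + x2 = 6 and x2 = 0 → (3, 0)
  2x1 + x2 = 6 and 2x1 + 4x2 = 11 → (2.167, 1.667)
  2x1 + 4x2 = 11 and x1 = 0 → (0, 2.75)

Evaluating z = -4x1 + x2 at each vertex:
  (0, 0): z = 0
  (3, 0): z = -12
  (2.167, 1.667): z = -7
  (0, 2.75): z = 2.75

The minimum is at (3, 0) with z = -12.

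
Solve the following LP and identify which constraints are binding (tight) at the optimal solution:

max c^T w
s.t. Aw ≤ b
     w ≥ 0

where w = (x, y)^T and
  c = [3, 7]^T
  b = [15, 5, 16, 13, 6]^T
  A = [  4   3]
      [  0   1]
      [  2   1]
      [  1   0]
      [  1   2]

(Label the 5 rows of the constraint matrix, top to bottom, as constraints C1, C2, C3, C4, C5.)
Optimal: x = 0, y = 3
Slack at optimum:
  C1: slack = 6
  C2: slack = 2
  C3: slack = 13
  C4: slack = 13
  C5: slack = 0 (binding)
  x ≥ 0: x = 0 (binding)
  y ≥ 0: y = 3
Binding constraints: C5, x ≥ 0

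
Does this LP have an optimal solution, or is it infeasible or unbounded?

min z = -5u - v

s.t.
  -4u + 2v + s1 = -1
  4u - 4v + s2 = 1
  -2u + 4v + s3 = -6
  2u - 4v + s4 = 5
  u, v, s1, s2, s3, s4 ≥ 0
The row 2u - 4v + s4 = 5 with s4 ≥ 0 requires 2u - 4v ≤ 5, while the row -2u + 4v + s3 = -6 with s3 ≥ 0 is equivalent to 2u - 4v ≥ 6. Together they would need 6 ≤ 2u - 4v ≤ 5, which is impossible since 6 > 5. No point satisfies all constraints.

Infeasible — the constraint set is empty.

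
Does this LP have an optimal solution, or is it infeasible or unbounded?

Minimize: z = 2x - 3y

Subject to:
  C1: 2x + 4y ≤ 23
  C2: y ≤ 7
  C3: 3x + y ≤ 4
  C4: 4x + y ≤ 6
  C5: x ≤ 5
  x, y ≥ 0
The point (0, 4) satisfies every constraint, so the LP is feasible; the constraints give x ≤ 5 and y ≤ 7, which with x, y ≥ 0 keep the feasible region inside a bounded box. A feasible, bounded LP attains a finite optimum at a vertex.

Feasible with finite optimum z* = -12 at (0, 4).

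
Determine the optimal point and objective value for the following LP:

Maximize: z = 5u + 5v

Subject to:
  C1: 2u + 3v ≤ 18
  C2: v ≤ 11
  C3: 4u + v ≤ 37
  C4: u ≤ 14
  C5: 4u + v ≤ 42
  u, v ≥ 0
u = 9, v = 0, z = 45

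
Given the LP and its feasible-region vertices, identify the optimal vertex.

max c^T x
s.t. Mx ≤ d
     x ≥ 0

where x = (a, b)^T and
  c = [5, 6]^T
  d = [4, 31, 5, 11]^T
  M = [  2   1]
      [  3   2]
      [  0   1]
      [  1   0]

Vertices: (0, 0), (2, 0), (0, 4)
Evaluating z = 5a + 6b at each vertex:
  (0, 0): z = 0
  (2, 0): z = 10
  (0, 4): z = 24

The largest value is z = 24, attained at (0, 4).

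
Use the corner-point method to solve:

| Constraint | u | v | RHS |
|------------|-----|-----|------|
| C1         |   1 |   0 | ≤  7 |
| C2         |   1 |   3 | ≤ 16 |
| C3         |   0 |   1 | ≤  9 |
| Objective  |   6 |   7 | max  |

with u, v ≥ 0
u = 7, v = 3, z = 63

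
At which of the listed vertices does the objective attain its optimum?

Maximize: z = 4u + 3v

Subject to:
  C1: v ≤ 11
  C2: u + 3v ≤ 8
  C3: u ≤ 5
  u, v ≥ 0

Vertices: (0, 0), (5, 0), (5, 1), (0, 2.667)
(5, 1) with z = 23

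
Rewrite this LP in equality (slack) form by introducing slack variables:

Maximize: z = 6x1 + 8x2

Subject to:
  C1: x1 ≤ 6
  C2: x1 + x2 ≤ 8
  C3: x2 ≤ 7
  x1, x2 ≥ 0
max z = 6x1 + 8x2

s.t.
  x1 + s1 = 6
  x1 + x2 + s2 = 8
  x2 + s3 = 7
  x1, x2, s1, s2, s3 ≥ 0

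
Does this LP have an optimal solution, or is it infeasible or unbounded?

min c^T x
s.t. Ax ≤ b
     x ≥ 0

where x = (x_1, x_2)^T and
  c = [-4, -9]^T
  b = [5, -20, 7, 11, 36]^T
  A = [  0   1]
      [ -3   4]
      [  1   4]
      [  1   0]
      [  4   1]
The point (7, 0) satisfies every constraint, so the LP is feasible; the constraints give x_1 ≤ 11 and x_2 ≤ 5, which with x_1, x_2 ≥ 0 keep the feasible region inside a bounded box. A feasible, bounded LP attains a finite optimum at a vertex.

Evaluating z = -4x_1 - 9x_2 at each vertex:
  (6.667, 0): z = -26.67
  (7, 0): z = -28
  (6.75, 0.0625): z = -27.56

Bounded optimum: z* = -28 at (7, 0).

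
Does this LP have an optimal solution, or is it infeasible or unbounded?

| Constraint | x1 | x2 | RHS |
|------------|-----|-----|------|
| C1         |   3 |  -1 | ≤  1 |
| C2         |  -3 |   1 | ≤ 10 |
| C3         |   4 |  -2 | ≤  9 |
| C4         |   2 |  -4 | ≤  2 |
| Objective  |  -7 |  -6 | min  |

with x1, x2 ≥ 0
Feasible point: (0, 0) satisfies every constraint, so the LP is feasible.
Direction d = (1, 3): for each constraint row a, a·d ≤ 0 —
  (3)(1) + (-1)(3) = 0 ≤ 0
  (-3)(1) + (1)(3) = 0 ≤ 0
  (4)(1) + (-2)(3) = -2 ≤ 0
  (2)(1) + (-4)(3) = -10 ≤ 0
and d ≥ 0, so (0, 0) + t·d stays feasible for every t ≥ 0. Along this ray z = -7x1 - 6x2 changes by -25 per unit t, so z → −∞.

The LP is unbounded; z can be made arbitrarily small.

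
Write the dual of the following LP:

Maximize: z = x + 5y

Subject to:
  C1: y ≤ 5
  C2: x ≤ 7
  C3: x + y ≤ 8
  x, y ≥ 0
Minimize: z = 5y1 + 7y2 + 8y3

Subject to:
  C1: -y2 - y3 ≤ -1
  C2: -y1 - y3 ≤ -5
  y1, y2, y3 ≥ 0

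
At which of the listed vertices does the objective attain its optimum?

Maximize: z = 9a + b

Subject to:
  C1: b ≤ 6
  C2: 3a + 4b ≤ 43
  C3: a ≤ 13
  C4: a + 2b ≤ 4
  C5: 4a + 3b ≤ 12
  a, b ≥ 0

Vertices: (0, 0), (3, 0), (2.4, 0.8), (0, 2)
(3, 0) with z = 27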